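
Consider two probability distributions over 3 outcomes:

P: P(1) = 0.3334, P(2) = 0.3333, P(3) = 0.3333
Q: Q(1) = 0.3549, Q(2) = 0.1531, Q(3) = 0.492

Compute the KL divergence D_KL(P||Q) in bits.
0.1568 bits

D_KL(P||Q) = Σ P(x) log₂(P(x)/Q(x))

Computing term by term:
  P(1)·log₂(P(1)/Q(1)) = 0.3334·log₂(0.3334/0.3549) = -0.03006
  P(2)·log₂(P(2)/Q(2)) = 0.3333·log₂(0.3333/0.1531) = 0.37408
  P(3)·log₂(P(3)/Q(3)) = 0.3333·log₂(0.3333/0.492) = -0.18726

D_KL(P||Q) = -0.03006 + 0.37408 - 0.18726 = 0.15676 ≈ 0.1568 bits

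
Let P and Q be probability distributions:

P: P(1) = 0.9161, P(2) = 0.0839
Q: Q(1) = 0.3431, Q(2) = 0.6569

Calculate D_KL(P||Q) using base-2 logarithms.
1.0489 bits

D_KL(P||Q) = Σ P(x) log₂(P(x)/Q(x))

Computing term by term:
  P(1)·log₂(P(1)/Q(1)) = 0.9161·log₂(0.9161/0.3431) = 1.29800
  P(2)·log₂(P(2)/Q(2)) = 0.0839·log₂(0.0839/0.6569) = -0.24909

D_KL(P||Q) = 1.29800 - 0.24909 = 1.04891 ≈ 1.0489 bits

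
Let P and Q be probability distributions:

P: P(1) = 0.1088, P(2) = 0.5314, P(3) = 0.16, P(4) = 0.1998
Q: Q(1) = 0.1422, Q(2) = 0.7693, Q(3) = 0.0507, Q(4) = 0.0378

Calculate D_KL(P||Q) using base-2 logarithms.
0.4196 bits

D_KL(P||Q) = Σ P(x) log₂(P(x)/Q(x))

Computing term by term:
  P(1)·log₂(P(1)/Q(1)) = 0.1088·log₂(0.1088/0.1422) = -0.04202
  P(2)·log₂(P(2)/Q(2)) = 0.5314·log₂(0.5314/0.7693) = -0.28363
  P(3)·log₂(P(3)/Q(3)) = 0.16·log₂(0.16/0.0507) = 0.26528
  P(4)·log₂(P(4)/Q(4)) = 0.1998·log₂(0.1998/0.0378) = 0.47994

D_KL(P||Q) = -0.04202 - 0.28363 + 0.26528 + 0.47994 = 0.41957 ≈ 0.4196 bits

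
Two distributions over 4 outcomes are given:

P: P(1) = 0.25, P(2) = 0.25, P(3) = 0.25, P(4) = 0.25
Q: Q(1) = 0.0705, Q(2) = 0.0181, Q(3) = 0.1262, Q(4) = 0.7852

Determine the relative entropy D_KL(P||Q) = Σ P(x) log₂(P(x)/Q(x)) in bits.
1.2373 bits

D_KL(P||Q) = Σ P(x) log₂(P(x)/Q(x))

Computing term by term:
  P(1)·log₂(P(1)/Q(1)) = 0.25·log₂(0.25/0.0705) = 0.45656
  P(2)·log₂(P(2)/Q(2)) = 0.25·log₂(0.25/0.0181) = 0.94697
  P(3)·log₂(P(3)/Q(3)) = 0.25·log₂(0.25/0.1262) = 0.24655
  P(4)·log₂(P(4)/Q(4)) = 0.25·log₂(0.25/0.7852) = -0.41278

D_KL(P||Q) = 0.45656 + 0.94697 + 0.24655 - 0.41278 = 1.23730 ≈ 1.2373 bits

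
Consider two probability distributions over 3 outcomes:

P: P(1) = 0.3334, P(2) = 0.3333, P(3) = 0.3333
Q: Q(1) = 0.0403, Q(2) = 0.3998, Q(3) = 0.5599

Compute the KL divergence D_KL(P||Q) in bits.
0.6794 bits

D_KL(P||Q) = Σ P(x) log₂(P(x)/Q(x))

Computing term by term:
  P(1)·log₂(P(1)/Q(1)) = 0.3334·log₂(0.3334/0.0403) = 1.01634
  P(2)·log₂(P(2)/Q(2)) = 0.3333·log₂(0.3333/0.3998) = -0.08748
  P(3)·log₂(P(3)/Q(3)) = 0.3333·log₂(0.3333/0.5599) = -0.24942

D_KL(P||Q) = 1.01634 - 0.08748 - 0.24942 = 0.67944 ≈ 0.6794 bits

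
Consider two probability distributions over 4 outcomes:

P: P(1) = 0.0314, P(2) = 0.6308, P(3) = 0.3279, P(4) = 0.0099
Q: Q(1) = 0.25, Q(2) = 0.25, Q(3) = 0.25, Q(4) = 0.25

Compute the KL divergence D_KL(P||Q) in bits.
0.8305 bits

D_KL(P||Q) = Σ P(x) log₂(P(x)/Q(x))

Computing term by term:
  P(1)·log₂(P(1)/Q(1)) = 0.0314·log₂(0.0314/0.25) = -0.09398
  P(2)·log₂(P(2)/Q(2)) = 0.6308·log₂(0.6308/0.25) = 0.84228
  P(3)·log₂(P(3)/Q(3)) = 0.3279·log₂(0.3279/0.25) = 0.12832
  P(4)·log₂(P(4)/Q(4)) = 0.0099·log₂(0.0099/0.25) = -0.04612

D_KL(P||Q) = -0.09398 + 0.84228 + 0.12832 - 0.04612 = 0.83050 ≈ 0.8305 bits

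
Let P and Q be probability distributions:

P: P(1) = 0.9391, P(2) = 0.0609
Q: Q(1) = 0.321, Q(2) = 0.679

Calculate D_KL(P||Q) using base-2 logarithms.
1.2425 bits

D_KL(P||Q) = Σ P(x) log₂(P(x)/Q(x))

Computing term by term:
  P(1)·log₂(P(1)/Q(1)) = 0.9391·log₂(0.9391/0.321) = 1.45439
  P(2)·log₂(P(2)/Q(2)) = 0.0609·log₂(0.0609/0.679) = -0.21186

D_KL(P||Q) = 1.45439 - 0.21186 = 1.24253 ≈ 1.2425 bits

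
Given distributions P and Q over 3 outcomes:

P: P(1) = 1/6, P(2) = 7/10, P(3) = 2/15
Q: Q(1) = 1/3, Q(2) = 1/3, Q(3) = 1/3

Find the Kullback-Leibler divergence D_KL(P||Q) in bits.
0.4063 bits

D_KL(P||Q) = Σ P(x) log₂(P(x)/Q(x))

Computing term by term:
  P(1)·log₂(P(1)/Q(1)) = (1/6)·log₂((1/6)/(1/3)) = -0.16667
  P(2)·log₂(P(2)/Q(2)) = (7/10)·log₂((7/10)/(1/3)) = 0.74927
  P(3)·log₂(P(3)/Q(3)) = (2/15)·log₂((2/15)/(1/3)) = -0.17626

D_KL(P||Q) = -0.16667 + 0.74927 - 0.17626 = 0.40634 ≈ 0.4063 bits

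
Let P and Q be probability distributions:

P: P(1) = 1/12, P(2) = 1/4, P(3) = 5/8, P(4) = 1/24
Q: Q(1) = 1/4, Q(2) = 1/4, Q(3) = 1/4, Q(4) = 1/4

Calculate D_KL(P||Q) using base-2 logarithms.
0.5864 bits

D_KL(P||Q) = Σ P(x) log₂(P(x)/Q(x))

Computing term by term:
  P(1)·log₂(P(1)/Q(1)) = (1/12)·log₂((1/12)/(1/4)) = -0.13208
  P(2)·log₂(P(2)/Q(2)) = (1/4)·log₂((1/4)/(1/4)) = 0.00000
  P(3)·log₂(P(3)/Q(3)) = (5/8)·log₂((5/8)/(1/4)) = 0.82621
  P(4)·log₂(P(4)/Q(4)) = (1/24)·log₂((1/24)/(1/4)) = -0.10771

D_KL(P||Q) = -0.13208 + 0.00000 + 0.82621 - 0.10771 = 0.58642 ≈ 0.5864 bits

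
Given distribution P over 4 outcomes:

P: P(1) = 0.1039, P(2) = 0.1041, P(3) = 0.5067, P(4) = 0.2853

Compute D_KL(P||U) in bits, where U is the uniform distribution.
0.3076 bits

U(i) = 1/4 for all i

D_KL(P||U) = Σ P(x) log₂(P(x) / (1/4))
           = Σ P(x) log₂(P(x)) + log₂(4)
           = log₂(4) - H(P)

H(P) = -Σ P(x) log₂(P(x)):
  -P(1)·log₂(P(1)) = -(0.1039)·log₂(0.1039) = 0.33941
  -P(2)·log₂(P(2)) = -(0.1041)·log₂(0.1041) = 0.33978
  -P(3)·log₂(P(3)) = -(0.5067)·log₂(0.5067) = 0.49697
  -P(4)·log₂(P(4)) = -(0.2853)·log₂(0.2853) = 0.51624
H(P) = 0.33941 + 0.33978 + 0.49697 + 0.51624 = 1.69240 bits

log₂(4) = 2.00000 bits

D_KL(P||U) = 2.00000 - 1.69240 = 0.30760 ≈ 0.3076 bits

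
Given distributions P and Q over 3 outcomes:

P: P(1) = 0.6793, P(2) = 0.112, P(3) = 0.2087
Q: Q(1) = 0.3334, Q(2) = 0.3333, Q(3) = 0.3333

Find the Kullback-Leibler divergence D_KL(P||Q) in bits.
0.3803 bits

D_KL(P||Q) = Σ P(x) log₂(P(x)/Q(x))

Computing term by term:
  P(1)·log₂(P(1)/Q(1)) = 0.6793·log₂(0.6793/0.3334) = 0.69750
  P(2)·log₂(P(2)/Q(2)) = 0.112·log₂(0.112/0.3333) = -0.17621
  P(3)·log₂(P(3)/Q(3)) = 0.2087·log₂(0.2087/0.3333) = -0.14095

D_KL(P||Q) = 0.69750 - 0.17621 - 0.14095 = 0.38034 ≈ 0.3803 bits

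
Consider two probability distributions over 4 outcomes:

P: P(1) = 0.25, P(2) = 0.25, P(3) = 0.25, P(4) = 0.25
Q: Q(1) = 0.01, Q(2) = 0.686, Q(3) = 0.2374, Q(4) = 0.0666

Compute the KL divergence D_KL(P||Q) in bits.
1.2926 bits

D_KL(P||Q) = Σ P(x) log₂(P(x)/Q(x))

Computing term by term:
  P(1)·log₂(P(1)/Q(1)) = 0.25·log₂(0.25/0.01) = 1.16096
  P(2)·log₂(P(2)/Q(2)) = 0.25·log₂(0.25/0.686) = -0.36407
  P(3)·log₂(P(3)/Q(3)) = 0.25·log₂(0.25/0.2374) = 0.01865
  P(4)·log₂(P(4)/Q(4)) = 0.25·log₂(0.25/0.0666) = 0.47708

D_KL(P||Q) = 1.16096 - 0.36407 + 0.01865 + 0.47708 = 1.29262 ≈ 1.2926 bits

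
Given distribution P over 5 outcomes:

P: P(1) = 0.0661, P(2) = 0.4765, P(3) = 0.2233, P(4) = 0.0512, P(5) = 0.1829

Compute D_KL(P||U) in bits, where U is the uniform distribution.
0.4025 bits

U(i) = 1/5 for all i

D_KL(P||U) = Σ P(x) log₂(P(x) / (1/5))
           = Σ P(x) log₂(P(x)) + log₂(5)
           = log₂(5) - H(P)

H(P) = -Σ P(x) log₂(P(x)):
  -P(1)·log₂(P(1)) = -(0.0661)·log₂(0.0661) = 0.25906
  -P(2)·log₂(P(2)) = -(0.4765)·log₂(0.4765) = 0.50959
  -P(3)·log₂(P(3)) = -(0.2233)·log₂(0.2233) = 0.48299
  -P(4)·log₂(P(4)) = -(0.0512)·log₂(0.0512) = 0.21953
  -P(5)·log₂(P(5)) = -(0.1829)·log₂(0.1829) = 0.44826
H(P) = 0.25906 + 0.50959 + 0.48299 + 0.21953 + 0.44826 = 1.91943 bits

log₂(5) = 2.32193 bits

D_KL(P||U) = 2.32193 - 1.91943 = 0.40250 ≈ 0.4025 bits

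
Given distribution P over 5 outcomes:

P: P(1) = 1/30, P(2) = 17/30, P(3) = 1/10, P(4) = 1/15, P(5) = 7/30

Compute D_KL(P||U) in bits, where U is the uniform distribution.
0.6115 bits

U(i) = 1/5 for all i

D_KL(P||U) = Σ P(x) log₂(P(x) / (1/5))
           = Σ P(x) log₂(P(x)) + log₂(5)
           = log₂(5) - H(P)

H(P) = -Σ P(x) log₂(P(x)):
  -P(1)·log₂(P(1)) = -(1/30)·log₂(1/30) = 0.16356
  -P(2)·log₂(P(2)) = -(17/30)·log₂(17/30) = 0.46434
  -P(3)·log₂(P(3)) = -(1/10)·log₂(1/10) = 0.33219
  -P(4)·log₂(P(4)) = -(1/15)·log₂(1/15) = 0.26046
  -P(5)·log₂(P(5)) = -(7/30)·log₂(7/30) = 0.48989
H(P) = 0.16356 + 0.46434 + 0.33219 + 0.26046 + 0.48989 = 1.71044 bits

log₂(5) = 2.32193 bits

D_KL(P||U) = 2.32193 - 1.71044 = 0.61149 ≈ 0.6115 bits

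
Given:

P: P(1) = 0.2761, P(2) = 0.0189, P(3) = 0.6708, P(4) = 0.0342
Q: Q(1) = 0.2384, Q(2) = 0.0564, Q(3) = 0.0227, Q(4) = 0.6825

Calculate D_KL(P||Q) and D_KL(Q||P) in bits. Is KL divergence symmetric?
D_KL(P||Q) = 3.1579 bits, D_KL(Q||P) = 2.8751 bits. No, KL divergence is not symmetric.

D_KL(P||Q) = Σ P(x) log₂(P(x)/Q(x))

Computing term by term:
  P(1)·log₂(P(1)/Q(1)) = 0.2761·log₂(0.2761/0.2384) = 0.05848
  P(2)·log₂(P(2)/Q(2)) = 0.0189·log₂(0.0189/0.0564) = -0.02981
  P(3)·log₂(P(3)/Q(3)) = 0.6708·log₂(0.6708/0.0227) = 3.27694
  P(4)·log₂(P(4)/Q(4)) = 0.0342·log₂(0.0342/0.6825) = -0.14770

D_KL(P||Q) = 0.05848 - 0.02981 + 3.27694 - 0.14770 = 3.15791 ≈ 3.1579 bits

D_KL(Q||P) = Σ Q(x) log₂(Q(x)/P(x))

Computing term by term:
  Q(1)·log₂(Q(1)/P(1)) = 0.2384·log₂(0.2384/0.2761) = -0.05049
  Q(2)·log₂(Q(2)/P(2)) = 0.0564·log₂(0.0564/0.0189) = 0.08896
  Q(3)·log₂(Q(3)/P(3)) = 0.0227·log₂(0.0227/0.6708) = -0.11089
  Q(4)·log₂(Q(4)/P(4)) = 0.6825·log₂(0.6825/0.0342) = 2.94755

D_KL(Q||P) = -0.05049 + 0.08896 - 0.11089 + 2.94755 = 2.87513 ≈ 2.8751 bits

These are NOT equal (difference: 0.2828 bits). KL divergence is asymmetric: D_KL(P||Q) ≠ D_KL(Q||P) in general.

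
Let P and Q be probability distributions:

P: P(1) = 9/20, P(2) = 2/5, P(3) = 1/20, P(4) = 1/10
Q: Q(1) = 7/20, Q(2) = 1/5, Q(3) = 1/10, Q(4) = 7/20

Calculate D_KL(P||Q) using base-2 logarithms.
0.3324 bits

D_KL(P||Q) = Σ P(x) log₂(P(x)/Q(x))

Computing term by term:
  P(1)·log₂(P(1)/Q(1)) = (9/20)·log₂((9/20)/(7/20)) = 0.16316
  P(2)·log₂(P(2)/Q(2)) = (2/5)·log₂((2/5)/(1/5)) = 0.40000
  P(3)·log₂(P(3)/Q(3)) = (1/20)·log₂((1/20)/(1/10)) = -0.05000
  P(4)·log₂(P(4)/Q(4)) = (1/10)·log₂((1/10)/(7/20)) = -0.18074

D_KL(P||Q) = 0.16316 + 0.40000 - 0.05000 - 0.18074 = 0.33242 ≈ 0.3324 bits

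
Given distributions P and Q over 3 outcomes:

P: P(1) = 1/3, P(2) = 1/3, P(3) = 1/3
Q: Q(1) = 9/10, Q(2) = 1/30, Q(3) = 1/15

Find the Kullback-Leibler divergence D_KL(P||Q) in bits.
1.4036 bits

D_KL(P||Q) = Σ P(x) log₂(P(x)/Q(x))

Computing term by term:
  P(1)·log₂(P(1)/Q(1)) = (1/3)·log₂((1/3)/(9/10)) = -0.47765
  P(2)·log₂(P(2)/Q(2)) = (1/3)·log₂((1/3)/(1/30)) = 1.10731
  P(3)·log₂(P(3)/Q(3)) = (1/3)·log₂((1/3)/(1/15)) = 0.77398

D_KL(P||Q) = -0.47765 + 1.10731 + 0.77398 = 1.40364 ≈ 1.4036 bits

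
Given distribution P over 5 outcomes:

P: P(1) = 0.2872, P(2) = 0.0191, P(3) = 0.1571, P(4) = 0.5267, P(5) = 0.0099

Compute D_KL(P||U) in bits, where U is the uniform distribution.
0.7234 bits

U(i) = 1/5 for all i

D_KL(P||U) = Σ P(x) log₂(P(x) / (1/5))
           = Σ P(x) log₂(P(x)) + log₂(5)
           = log₂(5) - H(P)

H(P) = -Σ P(x) log₂(P(x)):
  -P(1)·log₂(P(1)) = -(0.2872)·log₂(0.2872) = 0.51692
  -P(2)·log₂(P(2)) = -(0.0191)·log₂(0.0191) = 0.10907
  -P(3)·log₂(P(3)) = -(0.1571)·log₂(0.1571) = 0.41950
  -P(4)·log₂(P(4)) = -(0.5267)·log₂(0.5267) = 0.48717
  -P(5)·log₂(P(5)) = -(0.0099)·log₂(0.0099) = 0.06592
H(P) = 0.51692 + 0.10907 + 0.41950 + 0.48717 + 0.06592 = 1.59858 bits

log₂(5) = 2.32193 bits

D_KL(P||U) = 2.32193 - 1.59858 = 0.72335 ≈ 0.7234 bits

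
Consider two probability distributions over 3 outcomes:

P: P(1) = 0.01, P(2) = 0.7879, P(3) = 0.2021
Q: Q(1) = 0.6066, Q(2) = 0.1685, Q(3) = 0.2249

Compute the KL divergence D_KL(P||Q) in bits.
1.6629 bits

D_KL(P||Q) = Σ P(x) log₂(P(x)/Q(x))

Computing term by term:
  P(1)·log₂(P(1)/Q(1)) = 0.01·log₂(0.01/0.6066) = -0.05923
  P(2)·log₂(P(2)/Q(2)) = 0.7879·log₂(0.7879/0.1685) = 1.75329
  P(3)·log₂(P(3)/Q(3)) = 0.2021·log₂(0.2021/0.2249) = -0.03117

D_KL(P||Q) = -0.05923 + 1.75329 - 0.03117 = 1.66289 ≈ 1.6629 bits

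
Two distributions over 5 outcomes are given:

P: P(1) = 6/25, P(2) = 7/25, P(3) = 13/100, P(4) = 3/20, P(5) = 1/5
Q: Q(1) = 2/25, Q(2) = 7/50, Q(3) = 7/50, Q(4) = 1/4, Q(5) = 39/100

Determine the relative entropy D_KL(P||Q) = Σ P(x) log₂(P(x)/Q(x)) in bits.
0.3433 bits

D_KL(P||Q) = Σ P(x) log₂(P(x)/Q(x))

Computing term by term:
  P(1)·log₂(P(1)/Q(1)) = (6/25)·log₂((6/25)/(2/25)) = 0.38039
  P(2)·log₂(P(2)/Q(2)) = (7/25)·log₂((7/25)/(7/50)) = 0.28000
  P(3)·log₂(P(3)/Q(3)) = (13/100)·log₂((13/100)/(7/50)) = -0.01390
  P(4)·log₂(P(4)/Q(4)) = (3/20)·log₂((3/20)/(1/4)) = -0.11054
  P(5)·log₂(P(5)/Q(5)) = (1/5)·log₂((1/5)/(39/100)) = -0.19269

D_KL(P||Q) = 0.38039 + 0.28000 - 0.01390 - 0.11054 - 0.19269 = 0.34326 ≈ 0.3433 bits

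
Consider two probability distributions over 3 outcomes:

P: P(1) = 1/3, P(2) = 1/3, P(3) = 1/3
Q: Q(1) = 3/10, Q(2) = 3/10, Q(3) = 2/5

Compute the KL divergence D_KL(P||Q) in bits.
0.0137 bits

D_KL(P||Q) = Σ P(x) log₂(P(x)/Q(x))

Computing term by term:
  P(1)·log₂(P(1)/Q(1)) = (1/3)·log₂((1/3)/(3/10)) = 0.05067
  P(2)·log₂(P(2)/Q(2)) = (1/3)·log₂((1/3)/(3/10)) = 0.05067
  P(3)·log₂(P(3)/Q(3)) = (1/3)·log₂((1/3)/(2/5)) = -0.08768

D_KL(P||Q) = 0.05067 + 0.05067 - 0.08768 = 0.01366 ≈ 0.0137 bits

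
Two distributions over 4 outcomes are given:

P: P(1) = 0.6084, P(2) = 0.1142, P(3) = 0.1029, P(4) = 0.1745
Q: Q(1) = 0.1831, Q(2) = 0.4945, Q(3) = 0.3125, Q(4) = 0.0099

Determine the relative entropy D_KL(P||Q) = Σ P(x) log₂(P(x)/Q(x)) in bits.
1.3700 bits

D_KL(P||Q) = Σ P(x) log₂(P(x)/Q(x))

Computing term by term:
  P(1)·log₂(P(1)/Q(1)) = 0.6084·log₂(0.6084/0.1831) = 1.05399
  P(2)·log₂(P(2)/Q(2)) = 0.1142·log₂(0.1142/0.4945) = -0.24147
  P(3)·log₂(P(3)/Q(3)) = 0.1029·log₂(0.1029/0.3125) = -0.16491
  P(4)·log₂(P(4)/Q(4)) = 0.1745·log₂(0.1745/0.0099) = 0.72237

D_KL(P||Q) = 1.05399 - 0.24147 - 0.16491 + 0.72237 = 1.36998 ≈ 1.3700 bits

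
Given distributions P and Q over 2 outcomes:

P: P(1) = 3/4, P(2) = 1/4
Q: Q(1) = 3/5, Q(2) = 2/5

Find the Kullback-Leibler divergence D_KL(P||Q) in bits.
0.0719 bits

D_KL(P||Q) = Σ P(x) log₂(P(x)/Q(x))

Computing term by term:
  P(1)·log₂(P(1)/Q(1)) = (3/4)·log₂((3/4)/(3/5)) = 0.24145
  P(2)·log₂(P(2)/Q(2)) = (1/4)·log₂((1/4)/(2/5)) = -0.16952

D_KL(P||Q) = 0.24145 - 0.16952 = 0.07193 ≈ 0.0719 bits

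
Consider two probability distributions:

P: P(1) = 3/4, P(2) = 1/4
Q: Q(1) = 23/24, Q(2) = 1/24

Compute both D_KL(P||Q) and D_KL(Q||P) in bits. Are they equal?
D_KL(P||Q) = 0.3810 bits, D_KL(Q||P) = 0.2312 bits. No, they are not equal.

D_KL(P||Q) = Σ P(x) log₂(P(x)/Q(x))

Computing term by term:
  P(1)·log₂(P(1)/Q(1)) = (3/4)·log₂((3/4)/(23/24)) = -0.26523
  P(2)·log₂(P(2)/Q(2)) = (1/4)·log₂((1/4)/(1/24)) = 0.64624

D_KL(P||Q) = -0.26523 + 0.64624 = 0.38101 ≈ 0.3810 bits

D_KL(Q||P) = Σ Q(x) log₂(Q(x)/P(x))

Computing term by term:
  Q(1)·log₂(Q(1)/P(1)) = (23/24)·log₂((23/24)/(3/4)) = 0.33890
  Q(2)·log₂(Q(2)/P(2)) = (1/24)·log₂((1/24)/(1/4)) = -0.10771

D_KL(Q||P) = 0.33890 - 0.10771 = 0.23119 ≈ 0.2312 bits

These are NOT equal (difference: 0.1498 bits). KL divergence is asymmetric: D_KL(P||Q) ≠ D_KL(Q||P) in general.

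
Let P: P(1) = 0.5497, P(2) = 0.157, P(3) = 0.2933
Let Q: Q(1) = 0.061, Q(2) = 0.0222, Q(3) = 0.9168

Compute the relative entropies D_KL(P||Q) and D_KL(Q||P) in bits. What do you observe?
D_KL(P||Q) = 1.7043 bits, D_KL(Q||P) = 1.2513 bits. The two directions give different values (D_KL(P||Q) exceeds D_KL(Q||P) by 0.4530 bits): KL divergence is asymmetric.

D_KL(P||Q) = Σ P(x) log₂(P(x)/Q(x))

Computing term by term:
  P(1)·log₂(P(1)/Q(1)) = 0.5497·log₂(0.5497/0.061) = 1.74352
  P(2)·log₂(P(2)/Q(2)) = 0.157·log₂(0.157/0.0222) = 0.44307
  P(3)·log₂(P(3)/Q(3)) = 0.2933·log₂(0.2933/0.9168) = -0.48225

D_KL(P||Q) = 1.74352 + 0.44307 - 0.48225 = 1.70434 ≈ 1.7043 bits

D_KL(Q||P) = Σ Q(x) log₂(Q(x)/P(x))

Computing term by term:
  Q(1)·log₂(Q(1)/P(1)) = 0.061·log₂(0.061/0.5497) = -0.19348
  Q(2)·log₂(Q(2)/P(2)) = 0.0222·log₂(0.0222/0.157) = -0.06265
  Q(3)·log₂(Q(3)/P(3)) = 0.9168·log₂(0.9168/0.2933) = 1.50743

D_KL(Q||P) = -0.19348 - 0.06265 + 1.50743 = 1.25130 ≈ 1.2513 bits

These are NOT equal (difference: 0.4530 bits). KL divergence is asymmetric: D_KL(P||Q) ≠ D_KL(Q||P) in general.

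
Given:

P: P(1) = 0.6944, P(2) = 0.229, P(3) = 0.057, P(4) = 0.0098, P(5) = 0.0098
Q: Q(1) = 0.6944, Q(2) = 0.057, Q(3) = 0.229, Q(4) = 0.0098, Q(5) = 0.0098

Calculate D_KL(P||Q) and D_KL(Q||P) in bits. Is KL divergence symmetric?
D_KL(P||Q) = 0.3451 bits, D_KL(Q||P) = 0.3451 bits. The two values coincide for this particular pair, but no — KL divergence is not symmetric in general.

D_KL(P||Q) = Σ P(x) log₂(P(x)/Q(x))

Computing term by term:
  P(1)·log₂(P(1)/Q(1)) = 0.6944·log₂(0.6944/0.6944) = 0.00000
  P(2)·log₂(P(2)/Q(2)) = 0.229·log₂(0.229/0.057) = 0.45945
  P(3)·log₂(P(3)/Q(3)) = 0.057·log₂(0.057/0.229) = -0.11436
  P(4)·log₂(P(4)/Q(4)) = 0.0098·log₂(0.0098/0.0098) = 0.00000
  P(5)·log₂(P(5)/Q(5)) = 0.0098·log₂(0.0098/0.0098) = 0.00000

D_KL(P||Q) = 0.00000 + 0.45945 - 0.11436 + 0.00000 + 0.00000 = 0.34509 ≈ 0.3451 bits

D_KL(Q||P) = Σ Q(x) log₂(Q(x)/P(x))

Computing term by term:
  Q(1)·log₂(Q(1)/P(1)) = 0.6944·log₂(0.6944/0.6944) = 0.00000
  Q(2)·log₂(Q(2)/P(2)) = 0.057·log₂(0.057/0.229) = -0.11436
  Q(3)·log₂(Q(3)/P(3)) = 0.229·log₂(0.229/0.057) = 0.45945
  Q(4)·log₂(Q(4)/P(4)) = 0.0098·log₂(0.0098/0.0098) = 0.00000
  Q(5)·log₂(Q(5)/P(5)) = 0.0098·log₂(0.0098/0.0098) = 0.00000

D_KL(Q||P) = 0.00000 - 0.11436 + 0.45945 + 0.00000 + 0.00000 = 0.34509 ≈ 0.3451 bits

These ARE equal here. Q is P with outcomes relabeled (Q(2) = P(3), Q(3) = P(2), Q(4) = P(5), Q(5) = P(4)) by a relabeling that is its own inverse, so the two sums contain exactly the same terms in a different order. This is a special case — KL divergence is not symmetric in general: D_KL(P||Q) ≠ D_KL(Q||P) for most P, Q.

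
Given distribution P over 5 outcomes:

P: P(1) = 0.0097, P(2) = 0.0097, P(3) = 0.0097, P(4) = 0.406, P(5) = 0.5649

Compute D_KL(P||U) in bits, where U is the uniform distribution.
1.1339 bits

U(i) = 1/5 for all i

D_KL(P||U) = Σ P(x) log₂(P(x) / (1/5))
           = Σ P(x) log₂(P(x)) + log₂(5)
           = log₂(5) - H(P)

H(P) = -Σ P(x) log₂(P(x)):
  -P(1)·log₂(P(1)) = -(0.0097)·log₂(0.0097) = 0.06487
  -P(2)·log₂(P(2)) = -(0.0097)·log₂(0.0097) = 0.06487
  -P(3)·log₂(P(3)) = -(0.0097)·log₂(0.0097) = 0.06487
  -P(4)·log₂(P(4)) = -(0.406)·log₂(0.406) = 0.52798
  -P(5)·log₂(P(5)) = -(0.5649)·log₂(0.5649) = 0.46544
H(P) = 0.06487 + 0.06487 + 0.06487 + 0.52798 + 0.46544 = 1.18803 bits

log₂(5) = 2.32193 bits

D_KL(P||U) = 2.32193 - 1.18803 = 1.13390 ≈ 1.1339 bits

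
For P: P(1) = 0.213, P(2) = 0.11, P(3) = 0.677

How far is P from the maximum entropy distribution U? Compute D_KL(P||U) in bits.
0.3785 bits

U(i) = 1/3 for all i

D_KL(P||U) = Σ P(x) log₂(P(x) / (1/3))
           = Σ P(x) log₂(P(x)) + log₂(3)
           = log₂(3) - H(P)

H(P) = -Σ P(x) log₂(P(x)):
  -P(1)·log₂(P(1)) = -(0.213)·log₂(0.213) = 0.47522
  -P(2)·log₂(P(2)) = -(0.11)·log₂(0.11) = 0.35029
  -P(3)·log₂(P(3)) = -(0.677)·log₂(0.677) = 0.38100
H(P) = 0.47522 + 0.35029 + 0.38100 = 1.20651 bits

log₂(3) = 1.58496 bits

D_KL(P||U) = 1.58496 - 1.20651 = 0.37845 ≈ 0.3785 bits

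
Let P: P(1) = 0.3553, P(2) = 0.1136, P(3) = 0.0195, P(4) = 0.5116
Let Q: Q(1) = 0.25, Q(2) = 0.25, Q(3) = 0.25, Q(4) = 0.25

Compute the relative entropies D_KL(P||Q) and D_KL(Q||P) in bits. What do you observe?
D_KL(P||Q) = 0.5077 bits, D_KL(Q||P) = 0.8195 bits. The two directions give different values (D_KL(Q||P) exceeds D_KL(P||Q) by 0.3118 bits): KL divergence is asymmetric.

D_KL(P||Q) = Σ P(x) log₂(P(x)/Q(x))

Computing term by term:
  P(1)·log₂(P(1)/Q(1)) = 0.3553·log₂(0.3553/0.25) = 0.18018
  P(2)·log₂(P(2)/Q(2)) = 0.1136·log₂(0.1136/0.25) = -0.12927
  P(3)·log₂(P(3)/Q(3)) = 0.0195·log₂(0.0195/0.25) = -0.07177
  P(4)·log₂(P(4)/Q(4)) = 0.5116·log₂(0.5116/0.25) = 0.52853

D_KL(P||Q) = 0.18018 - 0.12927 - 0.07177 + 0.52853 = 0.50767 ≈ 0.5077 bits

D_KL(Q||P) = Σ Q(x) log₂(Q(x)/P(x))

Computing term by term:
  Q(1)·log₂(Q(1)/P(1)) = 0.25·log₂(0.25/0.3553) = -0.12678
  Q(2)·log₂(Q(2)/P(2)) = 0.25·log₂(0.25/0.1136) = 0.28449
  Q(3)·log₂(Q(3)/P(3)) = 0.25·log₂(0.25/0.0195) = 0.92010
  Q(4)·log₂(Q(4)/P(4)) = 0.25·log₂(0.25/0.5116) = -0.25827

D_KL(Q||P) = -0.12678 + 0.28449 + 0.92010 - 0.25827 = 0.81954 ≈ 0.8195 bits

These are NOT equal (difference: 0.3118 bits). KL divergence is asymmetric: D_KL(P||Q) ≠ D_KL(Q||P) in general.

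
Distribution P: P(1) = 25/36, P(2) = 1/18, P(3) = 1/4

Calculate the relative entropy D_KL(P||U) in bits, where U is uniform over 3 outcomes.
0.4880 bits

U(i) = 1/3 for all i

D_KL(P||U) = Σ P(x) log₂(P(x) / (1/3))
           = Σ P(x) log₂(P(x)) + log₂(3)
           = log₂(3) - H(P)

H(P) = -Σ P(x) log₂(P(x)):
  -P(1)·log₂(P(1)) = -(25/36)·log₂(25/36) = 0.36533
  -P(2)·log₂(P(2)) = -(1/18)·log₂(1/18) = 0.23166
  -P(3)·log₂(P(3)) = -(1/4)·log₂(1/4) = 0.50000
H(P) = 0.36533 + 0.23166 + 0.50000 = 1.09699 bits

log₂(3) = 1.58496 bits

D_KL(P||U) = 1.58496 - 1.09699 = 0.48797 ≈ 0.4880 bits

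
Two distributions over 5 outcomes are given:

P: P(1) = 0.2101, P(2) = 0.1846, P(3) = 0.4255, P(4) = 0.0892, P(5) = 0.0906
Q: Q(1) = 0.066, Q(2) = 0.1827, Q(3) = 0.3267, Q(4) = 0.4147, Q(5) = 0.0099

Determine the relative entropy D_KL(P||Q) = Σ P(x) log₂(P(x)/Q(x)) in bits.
0.6076 bits

D_KL(P||Q) = Σ P(x) log₂(P(x)/Q(x))

Computing term by term:
  P(1)·log₂(P(1)/Q(1)) = 0.2101·log₂(0.2101/0.066) = 0.35098
  P(2)·log₂(P(2)/Q(2)) = 0.1846·log₂(0.1846/0.1827) = 0.00276
  P(3)·log₂(P(3)/Q(3)) = 0.4255·log₂(0.4255/0.3267) = 0.16220
  P(4)·log₂(P(4)/Q(4)) = 0.0892·log₂(0.0892/0.4147) = -0.19775
  P(5)·log₂(P(5)/Q(5)) = 0.0906·log₂(0.0906/0.0099) = 0.28938

D_KL(P||Q) = 0.35098 + 0.00276 + 0.16220 - 0.19775 + 0.28938 = 0.60757 ≈ 0.6076 bits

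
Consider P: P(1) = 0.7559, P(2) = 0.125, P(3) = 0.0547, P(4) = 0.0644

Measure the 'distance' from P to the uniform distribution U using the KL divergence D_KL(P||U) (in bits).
0.8357 bits

U(i) = 1/4 for all i

D_KL(P||U) = Σ P(x) log₂(P(x) / (1/4))
           = Σ P(x) log₂(P(x)) + log₂(4)
           = log₂(4) - H(P)

H(P) = -Σ P(x) log₂(P(x)):
  -P(1)·log₂(P(1)) = -(0.7559)·log₂(0.7559) = 0.30518
  -P(2)·log₂(P(2)) = -(0.125)·log₂(0.125) = 0.37500
  -P(3)·log₂(P(3)) = -(0.0547)·log₂(0.0547) = 0.22932
  -P(4)·log₂(P(4)) = -(0.0644)·log₂(0.0644) = 0.25482
H(P) = 0.30518 + 0.37500 + 0.22932 + 0.25482 = 1.16432 bits

log₂(4) = 2.00000 bits

D_KL(P||U) = 2.00000 - 1.16432 = 0.83568 ≈ 0.8357 bits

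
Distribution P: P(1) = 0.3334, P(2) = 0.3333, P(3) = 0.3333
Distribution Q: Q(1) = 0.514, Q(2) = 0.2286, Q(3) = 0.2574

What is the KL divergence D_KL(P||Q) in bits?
0.0974 bits

D_KL(P||Q) = Σ P(x) log₂(P(x)/Q(x))

Computing term by term:
  P(1)·log₂(P(1)/Q(1)) = 0.3334·log₂(0.3334/0.514) = -0.20821
  P(2)·log₂(P(2)/Q(2)) = 0.3333·log₂(0.3333/0.2286) = 0.18131
  P(3)·log₂(P(3)/Q(3)) = 0.3333·log₂(0.3333/0.2574) = 0.12426

D_KL(P||Q) = -0.20821 + 0.18131 + 0.12426 = 0.09736 ≈ 0.0974 bits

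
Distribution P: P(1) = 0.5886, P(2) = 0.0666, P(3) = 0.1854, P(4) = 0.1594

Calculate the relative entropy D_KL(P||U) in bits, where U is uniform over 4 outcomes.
0.4166 bits

U(i) = 1/4 for all i

D_KL(P||U) = Σ P(x) log₂(P(x) / (1/4))
           = Σ P(x) log₂(P(x)) + log₂(4)
           = log₂(4) - H(P)

H(P) = -Σ P(x) log₂(P(x)):
  -P(1)·log₂(P(1)) = -(0.5886)·log₂(0.5886) = 0.45007
  -P(2)·log₂(P(2)) = -(0.0666)·log₂(0.0666) = 0.26030
  -P(3)·log₂(P(3)) = -(0.1854)·log₂(0.1854) = 0.45076
  -P(4)·log₂(P(4)) = -(0.1594)·log₂(0.1594) = 0.42229
H(P) = 0.45007 + 0.26030 + 0.45076 + 0.42229 = 1.58342 bits

log₂(4) = 2.00000 bits

D_KL(P||U) = 2.00000 - 1.58342 = 0.41658 ≈ 0.4166 bits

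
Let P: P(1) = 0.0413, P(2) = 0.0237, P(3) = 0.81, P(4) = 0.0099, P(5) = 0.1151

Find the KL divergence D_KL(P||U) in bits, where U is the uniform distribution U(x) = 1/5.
1.3329 bits

U(i) = 1/5 for all i

D_KL(P||U) = Σ P(x) log₂(P(x) / (1/5))
           = Σ P(x) log₂(P(x)) + log₂(5)
           = log₂(5) - H(P)

H(P) = -Σ P(x) log₂(P(x)):
  -P(1)·log₂(P(1)) = -(0.0413)·log₂(0.0413) = 0.18989
  -P(2)·log₂(P(2)) = -(0.0237)·log₂(0.0237) = 0.12796
  -P(3)·log₂(P(3)) = -(0.81)·log₂(0.81) = 0.24625
  -P(4)·log₂(P(4)) = -(0.0099)·log₂(0.0099) = 0.06592
  -P(5)·log₂(P(5)) = -(0.1151)·log₂(0.1151) = 0.35900
H(P) = 0.18989 + 0.12796 + 0.24625 + 0.06592 + 0.35900 = 0.98902 bits

log₂(5) = 2.32193 bits

D_KL(P||U) = 2.32193 - 0.98902 = 1.33291 ≈ 1.3329 bits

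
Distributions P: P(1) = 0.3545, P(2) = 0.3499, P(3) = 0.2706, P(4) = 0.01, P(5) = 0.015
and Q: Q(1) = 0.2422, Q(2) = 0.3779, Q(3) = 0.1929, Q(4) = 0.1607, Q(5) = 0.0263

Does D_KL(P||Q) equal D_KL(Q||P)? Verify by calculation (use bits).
D_KL(P||Q) = 0.2359 bits, D_KL(Q||P) = 0.4798 bits. No — D_KL(P||Q) ≠ D_KL(Q||P) for this pair.

D_KL(P||Q) = Σ P(x) log₂(P(x)/Q(x))

Computing term by term:
  P(1)·log₂(P(1)/Q(1)) = 0.3545·log₂(0.3545/0.2422) = 0.19483
  P(2)·log₂(P(2)/Q(2)) = 0.3499·log₂(0.3499/0.3779) = -0.03886
  P(3)·log₂(P(3)/Q(3)) = 0.2706·log₂(0.2706/0.1929) = 0.13214
  P(4)·log₂(P(4)/Q(4)) = 0.01·log₂(0.01/0.1607) = -0.04006
  P(5)·log₂(P(5)/Q(5)) = 0.015·log₂(0.015/0.0263) = -0.01215

D_KL(P||Q) = 0.19483 - 0.03886 + 0.13214 - 0.04006 - 0.01215 = 0.23590 ≈ 0.2359 bits

D_KL(Q||P) = Σ Q(x) log₂(Q(x)/P(x))

Computing term by term:
  Q(1)·log₂(Q(1)/P(1)) = 0.2422·log₂(0.2422/0.3545) = -0.13311
  Q(2)·log₂(Q(2)/P(2)) = 0.3779·log₂(0.3779/0.3499) = 0.04197
  Q(3)·log₂(Q(3)/P(3)) = 0.1929·log₂(0.1929/0.2706) = -0.09419
  Q(4)·log₂(Q(4)/P(4)) = 0.1607·log₂(0.1607/0.01) = 0.64381
  Q(5)·log₂(Q(5)/P(5)) = 0.0263·log₂(0.0263/0.015) = 0.02131

D_KL(Q||P) = -0.13311 + 0.04197 - 0.09419 + 0.64381 + 0.02131 = 0.47979 ≈ 0.4798 bits

These are NOT equal (difference: 0.2439 bits). KL divergence is asymmetric: D_KL(P||Q) ≠ D_KL(Q||P) in general.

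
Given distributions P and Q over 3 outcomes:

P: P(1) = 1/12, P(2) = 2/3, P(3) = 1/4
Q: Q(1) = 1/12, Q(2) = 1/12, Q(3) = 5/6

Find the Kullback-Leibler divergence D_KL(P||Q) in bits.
1.5658 bits

D_KL(P||Q) = Σ P(x) log₂(P(x)/Q(x))

Computing term by term:
  P(1)·log₂(P(1)/Q(1)) = (1/12)·log₂((1/12)/(1/12)) = 0.00000
  P(2)·log₂(P(2)/Q(2)) = (2/3)·log₂((2/3)/(1/12)) = 2.00000
  P(3)·log₂(P(3)/Q(3)) = (1/4)·log₂((1/4)/(5/6)) = -0.43424

D_KL(P||Q) = 0.00000 + 2.00000 - 0.43424 = 1.56576 ≈ 1.5658 bits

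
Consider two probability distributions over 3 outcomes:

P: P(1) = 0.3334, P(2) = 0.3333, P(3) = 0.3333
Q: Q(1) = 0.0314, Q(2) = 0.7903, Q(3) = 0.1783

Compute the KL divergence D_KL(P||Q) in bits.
1.0220 bits

D_KL(P||Q) = Σ P(x) log₂(P(x)/Q(x))

Computing term by term:
  P(1)·log₂(P(1)/Q(1)) = 0.3334·log₂(0.3334/0.0314) = 1.13637
  P(2)·log₂(P(2)/Q(2)) = 0.3333·log₂(0.3333/0.7903) = -0.41515
  P(3)·log₂(P(3)/Q(3)) = 0.3333·log₂(0.3333/0.1783) = 0.30081

D_KL(P||Q) = 1.13637 - 0.41515 + 0.30081 = 1.02203 ≈ 1.0220 bits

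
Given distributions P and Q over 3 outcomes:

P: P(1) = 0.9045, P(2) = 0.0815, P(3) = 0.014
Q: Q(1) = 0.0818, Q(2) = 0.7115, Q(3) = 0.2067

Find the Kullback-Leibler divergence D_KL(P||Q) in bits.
2.8267 bits

D_KL(P||Q) = Σ P(x) log₂(P(x)/Q(x))

Computing term by term:
  P(1)·log₂(P(1)/Q(1)) = 0.9045·log₂(0.9045/0.0818) = 3.13585
  P(2)·log₂(P(2)/Q(2)) = 0.0815·log₂(0.0815/0.7115) = -0.25477
  P(3)·log₂(P(3)/Q(3)) = 0.014·log₂(0.014/0.2067) = -0.05438

D_KL(P||Q) = 3.13585 - 0.25477 - 0.05438 = 2.82670 ≈ 2.8267 bits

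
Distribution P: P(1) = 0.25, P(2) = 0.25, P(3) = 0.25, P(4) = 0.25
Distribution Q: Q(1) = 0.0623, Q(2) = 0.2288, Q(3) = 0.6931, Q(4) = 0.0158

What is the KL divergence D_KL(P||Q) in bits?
1.1613 bits

D_KL(P||Q) = Σ P(x) log₂(P(x)/Q(x))

Computing term by term:
  P(1)·log₂(P(1)/Q(1)) = 0.25·log₂(0.25/0.0623) = 0.50116
  P(2)·log₂(P(2)/Q(2)) = 0.25·log₂(0.25/0.2288) = 0.03196
  P(3)·log₂(P(3)/Q(3)) = 0.25·log₂(0.25/0.6931) = -0.36778
  P(4)·log₂(P(4)/Q(4)) = 0.25·log₂(0.25/0.0158) = 0.99598

D_KL(P||Q) = 0.50116 + 0.03196 - 0.36778 + 0.99598 = 1.16132 ≈ 1.1613 bits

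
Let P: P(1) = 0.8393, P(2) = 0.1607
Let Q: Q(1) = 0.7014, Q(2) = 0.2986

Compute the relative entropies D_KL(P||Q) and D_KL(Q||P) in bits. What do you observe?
D_KL(P||Q) = 0.0737 bits, D_KL(Q||P) = 0.0853 bits. The two directions give different values (D_KL(Q||P) exceeds D_KL(P||Q) by 0.0116 bits): KL divergence is asymmetric.

D_KL(P||Q) = Σ P(x) log₂(P(x)/Q(x))

Computing term by term:
  P(1)·log₂(P(1)/Q(1)) = 0.8393·log₂(0.8393/0.7014) = 0.21734
  P(2)·log₂(P(2)/Q(2)) = 0.1607·log₂(0.1607/0.2986) = -0.14364

D_KL(P||Q) = 0.21734 - 0.14364 = 0.07370 ≈ 0.0737 bits

D_KL(Q||P) = Σ Q(x) log₂(Q(x)/P(x))

Computing term by term:
  Q(1)·log₂(Q(1)/P(1)) = 0.7014·log₂(0.7014/0.8393) = -0.18163
  Q(2)·log₂(Q(2)/P(2)) = 0.2986·log₂(0.2986/0.1607) = 0.26690

D_KL(Q||P) = -0.18163 + 0.26690 = 0.08527 ≈ 0.0853 bits

These are NOT equal (difference: 0.0116 bits). KL divergence is asymmetric: D_KL(P||Q) ≠ D_KL(Q||P) in general.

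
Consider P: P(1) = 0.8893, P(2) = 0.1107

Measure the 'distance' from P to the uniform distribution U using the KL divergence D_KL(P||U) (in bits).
0.4980 bits

U(i) = 1/2 for all i

D_KL(P||U) = Σ P(x) log₂(P(x) / (1/2))
           = Σ P(x) log₂(P(x)) + log₂(2)
           = log₂(2) - H(P)

H(P) = -Σ P(x) log₂(P(x)):
  -P(1)·log₂(P(1)) = -(0.8893)·log₂(0.8893) = 0.15052
  -P(2)·log₂(P(2)) = -(0.1107)·log₂(0.1107) = 0.35150
H(P) = 0.15052 + 0.35150 = 0.50202 bits

log₂(2) = 1.00000 bits

D_KL(P||U) = 1.00000 - 0.50202 = 0.49798 ≈ 0.4980 bits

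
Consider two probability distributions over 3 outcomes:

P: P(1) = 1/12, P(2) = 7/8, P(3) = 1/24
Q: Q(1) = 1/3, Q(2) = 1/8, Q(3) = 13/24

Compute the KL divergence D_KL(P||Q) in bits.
2.1356 bits

D_KL(P||Q) = Σ P(x) log₂(P(x)/Q(x))

Computing term by term:
  P(1)·log₂(P(1)/Q(1)) = (1/12)·log₂((1/12)/(1/3)) = -0.16667
  P(2)·log₂(P(2)/Q(2)) = (7/8)·log₂((7/8)/(1/8)) = 2.45644
  P(3)·log₂(P(3)/Q(3)) = (1/24)·log₂((1/24)/(13/24)) = -0.15418

D_KL(P||Q) = -0.16667 + 2.45644 - 0.15418 = 2.13559 ≈ 2.1356 bits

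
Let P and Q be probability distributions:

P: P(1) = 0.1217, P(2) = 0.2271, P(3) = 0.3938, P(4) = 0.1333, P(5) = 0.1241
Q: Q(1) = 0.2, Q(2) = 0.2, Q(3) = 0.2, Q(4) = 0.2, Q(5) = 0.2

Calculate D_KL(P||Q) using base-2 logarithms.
0.1759 bits

D_KL(P||Q) = Σ P(x) log₂(P(x)/Q(x))

Computing term by term:
  P(1)·log₂(P(1)/Q(1)) = 0.1217·log₂(0.1217/0.2) = -0.08722
  P(2)·log₂(P(2)/Q(2)) = 0.2271·log₂(0.2271/0.2) = 0.04163
  P(3)·log₂(P(3)/Q(3)) = 0.3938·log₂(0.3938/0.2) = 0.38492
  P(4)·log₂(P(4)/Q(4)) = 0.1333·log₂(0.1333/0.2) = -0.07802
  P(5)·log₂(P(5)/Q(5)) = 0.1241·log₂(0.1241/0.2) = -0.08544

D_KL(P||Q) = -0.08722 + 0.04163 + 0.38492 - 0.07802 - 0.08544 = 0.17587 ≈ 0.1759 bits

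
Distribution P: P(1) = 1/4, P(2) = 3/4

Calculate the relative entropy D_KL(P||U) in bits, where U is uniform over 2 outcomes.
0.1887 bits

U(i) = 1/2 for all i

D_KL(P||U) = Σ P(x) log₂(P(x) / (1/2))
           = Σ P(x) log₂(P(x)) + log₂(2)
           = log₂(2) - H(P)

H(P) = -Σ P(x) log₂(P(x)):
  -P(1)·log₂(P(1)) = -(1/4)·log₂(1/4) = 0.50000
  -P(2)·log₂(P(2)) = -(3/4)·log₂(3/4) = 0.31128
H(P) = 0.50000 + 0.31128 = 0.81128 bits

log₂(2) = 1.00000 bits

D_KL(P||U) = 1.00000 - 0.81128 = 0.18872 ≈ 0.1887 bits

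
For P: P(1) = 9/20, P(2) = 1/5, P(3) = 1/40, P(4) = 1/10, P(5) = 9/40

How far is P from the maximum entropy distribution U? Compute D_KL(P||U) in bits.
0.3897 bits

U(i) = 1/5 for all i

D_KL(P||U) = Σ P(x) log₂(P(x) / (1/5))
           = Σ P(x) log₂(P(x)) + log₂(5)
           = log₂(5) - H(P)

H(P) = -Σ P(x) log₂(P(x)):
  -P(1)·log₂(P(1)) = -(9/20)·log₂(9/20) = 0.51840
  -P(2)·log₂(P(2)) = -(1/5)·log₂(1/5) = 0.46439
  -P(3)·log₂(P(3)) = -(1/40)·log₂(1/40) = 0.13305
  -P(4)·log₂(P(4)) = -(1/10)·log₂(1/10) = 0.33219
  -P(5)·log₂(P(5)) = -(9/40)·log₂(9/40) = 0.48420
H(P) = 0.51840 + 0.46439 + 0.13305 + 0.33219 + 0.48420 = 1.93223 bits

log₂(5) = 2.32193 bits

D_KL(P||U) = 2.32193 - 1.93223 = 0.38970 ≈ 0.3897 bits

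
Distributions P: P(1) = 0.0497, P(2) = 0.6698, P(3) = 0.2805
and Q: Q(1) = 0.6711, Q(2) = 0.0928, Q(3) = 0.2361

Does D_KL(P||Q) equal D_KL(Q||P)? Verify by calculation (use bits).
D_KL(P||Q) = 1.7931 bits, D_KL(Q||P) = 2.1968 bits. No — D_KL(P||Q) ≠ D_KL(Q||P) for this pair.

D_KL(P||Q) = Σ P(x) log₂(P(x)/Q(x))

Computing term by term:
  P(1)·log₂(P(1)/Q(1)) = 0.0497·log₂(0.0497/0.6711) = -0.18663
  P(2)·log₂(P(2)/Q(2)) = 0.6698·log₂(0.6698/0.0928) = 1.90996
  P(3)·log₂(P(3)/Q(3)) = 0.2805·log₂(0.2805/0.2361) = 0.06973

D_KL(P||Q) = -0.18663 + 1.90996 + 0.06973 = 1.79306 ≈ 1.7931 bits

D_KL(Q||P) = Σ Q(x) log₂(Q(x)/P(x))

Computing term by term:
  Q(1)·log₂(Q(1)/P(1)) = 0.6711·log₂(0.6711/0.0497) = 2.52012
  Q(2)·log₂(Q(2)/P(2)) = 0.0928·log₂(0.0928/0.6698) = -0.26462
  Q(3)·log₂(Q(3)/P(3)) = 0.2361·log₂(0.2361/0.2805) = -0.05870

D_KL(Q||P) = 2.52012 - 0.26462 - 0.05870 = 2.19680 ≈ 2.1968 bits

These are NOT equal (difference: 0.4037 bits). KL divergence is asymmetric: D_KL(P||Q) ≠ D_KL(Q||P) in general.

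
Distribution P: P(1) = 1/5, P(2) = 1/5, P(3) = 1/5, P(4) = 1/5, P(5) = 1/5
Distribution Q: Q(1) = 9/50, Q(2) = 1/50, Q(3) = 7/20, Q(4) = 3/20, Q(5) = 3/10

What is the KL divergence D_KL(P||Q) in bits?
0.4993 bits

D_KL(P||Q) = Σ P(x) log₂(P(x)/Q(x))

Computing term by term:
  P(1)·log₂(P(1)/Q(1)) = (1/5)·log₂((1/5)/(9/50)) = 0.03040
  P(2)·log₂(P(2)/Q(2)) = (1/5)·log₂((1/5)/(1/50)) = 0.66439
  P(3)·log₂(P(3)/Q(3)) = (1/5)·log₂((1/5)/(7/20)) = -0.16147
  P(4)·log₂(P(4)/Q(4)) = (1/5)·log₂((1/5)/(3/20)) = 0.08301
  P(5)·log₂(P(5)/Q(5)) = (1/5)·log₂((1/5)/(3/10)) = -0.11699

D_KL(P||Q) = 0.03040 + 0.66439 - 0.16147 + 0.08301 - 0.11699 = 0.49934 ≈ 0.4993 bits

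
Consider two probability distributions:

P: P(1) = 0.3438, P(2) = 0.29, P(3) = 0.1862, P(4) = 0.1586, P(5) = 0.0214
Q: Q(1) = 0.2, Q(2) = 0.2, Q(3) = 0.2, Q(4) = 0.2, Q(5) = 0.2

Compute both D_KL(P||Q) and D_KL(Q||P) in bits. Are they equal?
D_KL(P||Q) = 0.2829 bits, D_KL(Q||P) = 0.4689 bits. No, they are not equal.

D_KL(P||Q) = Σ P(x) log₂(P(x)/Q(x))

Computing term by term:
  P(1)·log₂(P(1)/Q(1)) = 0.3438·log₂(0.3438/0.2) = 0.26870
  P(2)·log₂(P(2)/Q(2)) = 0.29·log₂(0.29/0.2) = 0.15546
  P(3)·log₂(P(3)/Q(3)) = 0.1862·log₂(0.1862/0.2) = -0.01921
  P(4)·log₂(P(4)/Q(4)) = 0.1586·log₂(0.1586/0.2) = -0.05307
  P(5)·log₂(P(5)/Q(5)) = 0.0214·log₂(0.0214/0.2) = -0.06900

D_KL(P||Q) = 0.26870 + 0.15546 - 0.01921 - 0.05307 - 0.06900 = 0.28288 ≈ 0.2829 bits

D_KL(Q||P) = Σ Q(x) log₂(Q(x)/P(x))

Computing term by term:
  Q(1)·log₂(Q(1)/P(1)) = 0.2·log₂(0.2/0.3438) = -0.15631
  Q(2)·log₂(Q(2)/P(2)) = 0.2·log₂(0.2/0.29) = -0.10721
  Q(3)·log₂(Q(3)/P(3)) = 0.2·log₂(0.2/0.1862) = 0.02063
  Q(4)·log₂(Q(4)/P(4)) = 0.2·log₂(0.2/0.1586) = 0.06692
  Q(5)·log₂(Q(5)/P(5)) = 0.2·log₂(0.2/0.0214) = 0.64486

D_KL(Q||P) = -0.15631 - 0.10721 + 0.02063 + 0.06692 + 0.64486 = 0.46889 ≈ 0.4689 bits

These are NOT equal (difference: 0.1860 bits). KL divergence is asymmetric: D_KL(P||Q) ≠ D_KL(Q||P) in general.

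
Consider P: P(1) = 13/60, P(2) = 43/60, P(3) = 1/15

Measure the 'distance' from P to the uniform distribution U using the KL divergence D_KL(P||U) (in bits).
0.5020 bits

U(i) = 1/3 for all i

D_KL(P||U) = Σ P(x) log₂(P(x) / (1/3))
           = Σ P(x) log₂(P(x)) + log₂(3)
           = log₂(3) - H(P)

H(P) = -Σ P(x) log₂(P(x)):
  -P(1)·log₂(P(1)) = -(13/60)·log₂(13/60) = 0.47806
  -P(2)·log₂(P(2)) = -(43/60)·log₂(43/60) = 0.34445
  -P(3)·log₂(P(3)) = -(1/15)·log₂(1/15) = 0.26046
H(P) = 0.47806 + 0.34445 + 0.26046 = 1.08297 bits

log₂(3) = 1.58496 bits

D_KL(P||U) = 1.58496 - 1.08297 = 0.50199 ≈ 0.5020 bits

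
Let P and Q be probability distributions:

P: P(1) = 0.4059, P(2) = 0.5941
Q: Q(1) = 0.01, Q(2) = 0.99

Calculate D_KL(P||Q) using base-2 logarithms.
1.7311 bits

D_KL(P||Q) = Σ P(x) log₂(P(x)/Q(x))

Computing term by term:
  P(1)·log₂(P(1)/Q(1)) = 0.4059·log₂(0.4059/0.01) = 2.16874
  P(2)·log₂(P(2)/Q(2)) = 0.5941·log₂(0.5941/0.99) = -0.43769

D_KL(P||Q) = 2.16874 - 0.43769 = 1.73105 ≈ 1.7311 bits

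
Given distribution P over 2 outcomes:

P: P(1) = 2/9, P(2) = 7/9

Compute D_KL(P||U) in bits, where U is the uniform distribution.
0.2358 bits

U(i) = 1/2 for all i

D_KL(P||U) = Σ P(x) log₂(P(x) / (1/2))
           = Σ P(x) log₂(P(x)) + log₂(2)
           = log₂(2) - H(P)

H(P) = -Σ P(x) log₂(P(x)):
  -P(1)·log₂(P(1)) = -(2/9)·log₂(2/9) = 0.48221
  -P(2)·log₂(P(2)) = -(7/9)·log₂(7/9) = 0.28200
H(P) = 0.48221 + 0.28200 = 0.76421 bits

log₂(2) = 1.00000 bits

D_KL(P||U) = 1.00000 - 0.76421 = 0.23579 ≈ 0.2358 bits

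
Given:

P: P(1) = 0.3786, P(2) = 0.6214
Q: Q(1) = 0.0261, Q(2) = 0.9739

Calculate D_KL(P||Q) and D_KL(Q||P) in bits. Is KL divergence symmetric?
D_KL(P||Q) = 1.0580 bits, D_KL(Q||P) = 0.5306 bits. No, KL divergence is not symmetric.

D_KL(P||Q) = Σ P(x) log₂(P(x)/Q(x))

Computing term by term:
  P(1)·log₂(P(1)/Q(1)) = 0.3786·log₂(0.3786/0.0261) = 1.46085
  P(2)·log₂(P(2)/Q(2)) = 0.6214·log₂(0.6214/0.9739) = -0.40282

D_KL(P||Q) = 1.46085 - 0.40282 = 1.05803 ≈ 1.0580 bits

D_KL(Q||P) = Σ Q(x) log₂(Q(x)/P(x))

Computing term by term:
  Q(1)·log₂(Q(1)/P(1)) = 0.0261·log₂(0.0261/0.3786) = -0.10071
  Q(2)·log₂(Q(2)/P(2)) = 0.9739·log₂(0.9739/0.6214) = 0.63133

D_KL(Q||P) = -0.10071 + 0.63133 = 0.53062 ≈ 0.5306 bits

These are NOT equal (difference: 0.5274 bits). KL divergence is asymmetric: D_KL(P||Q) ≠ D_KL(Q||P) in general.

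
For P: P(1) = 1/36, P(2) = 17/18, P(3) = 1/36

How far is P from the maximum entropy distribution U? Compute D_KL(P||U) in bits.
1.2199 bits

U(i) = 1/3 for all i

D_KL(P||U) = Σ P(x) log₂(P(x) / (1/3))
           = Σ P(x) log₂(P(x)) + log₂(3)
           = log₂(3) - H(P)

H(P) = -Σ P(x) log₂(P(x)):
  -P(1)·log₂(P(1)) = -(1/36)·log₂(1/36) = 0.14361
  -P(2)·log₂(P(2)) = -(17/18)·log₂(17/18) = 0.07788
  -P(3)·log₂(P(3)) = -(1/36)·log₂(1/36) = 0.14361
H(P) = 0.14361 + 0.07788 + 0.14361 = 0.36510 bits

log₂(3) = 1.58496 bits

D_KL(P||U) = 1.58496 - 0.36510 = 1.21986 ≈ 1.2199 bits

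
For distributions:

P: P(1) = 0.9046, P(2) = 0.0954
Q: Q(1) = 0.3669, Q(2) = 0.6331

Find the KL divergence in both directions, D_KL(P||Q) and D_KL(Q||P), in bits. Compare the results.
D_KL(P||Q) = 0.9172 bits, D_KL(Q||P) = 1.2509 bits. D_KL(Q||P) is larger than D_KL(P||Q) by 0.3337 bits; the two directions differ.

D_KL(P||Q) = Σ P(x) log₂(P(x)/Q(x))

Computing term by term:
  P(1)·log₂(P(1)/Q(1)) = 0.9046·log₂(0.9046/0.3669) = 1.17769
  P(2)·log₂(P(2)/Q(2)) = 0.0954·log₂(0.0954/0.6331) = -0.26048

D_KL(P||Q) = 1.17769 - 0.26048 = 0.91721 ≈ 0.9172 bits

D_KL(Q||P) = Σ Q(x) log₂(Q(x)/P(x))

Computing term by term:
  Q(1)·log₂(Q(1)/P(1)) = 0.3669·log₂(0.3669/0.9046) = -0.47766
  Q(2)·log₂(Q(2)/P(2)) = 0.6331·log₂(0.6331/0.0954) = 1.72860

D_KL(Q||P) = -0.47766 + 1.72860 = 1.25094 ≈ 1.2509 bits

These are NOT equal (difference: 0.3337 bits). KL divergence is asymmetric: D_KL(P||Q) ≠ D_KL(Q||P) in general.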